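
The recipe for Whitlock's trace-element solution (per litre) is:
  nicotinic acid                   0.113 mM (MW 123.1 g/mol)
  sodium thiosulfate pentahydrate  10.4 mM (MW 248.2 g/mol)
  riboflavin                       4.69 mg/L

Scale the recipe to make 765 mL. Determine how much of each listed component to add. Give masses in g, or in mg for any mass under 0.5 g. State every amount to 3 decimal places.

Target volume = 765 mL = 0.765 L.
nicotinic acid: 0.113 mmol/L × 123.1 mg/mmol × 0.765 L = 10.641 mg
sodium thiosulfate pentahydrate: 10.4 mmol/L × 248.2 g/mol × 0.765 L ÷ 1000 = 1.975 g
riboflavin: 4.69 mg/L × 0.765 L = 3.588 mg

nicotinic acid 10.641 mg; sodium thiosulfate pentahydrate 1.975 g; riboflavin 3.588 mg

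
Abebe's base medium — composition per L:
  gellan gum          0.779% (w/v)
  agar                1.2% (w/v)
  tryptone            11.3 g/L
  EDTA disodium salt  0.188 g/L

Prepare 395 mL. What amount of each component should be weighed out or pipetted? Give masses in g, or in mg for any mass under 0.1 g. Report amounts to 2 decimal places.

Target volume = 395 mL = 0.395 L.
gellan gum: 0.779% w/v = 7.79 g/L → 7.79 × 0.395 L = 3.08 g
agar: 1.2% w/v = 12 g/L → 12 × 0.395 L = 4.74 g
tryptone: 11.3 g/L × 0.395 L = 4.46 g
EDTA disodium salt: 0.188 g/L × 0.395 L = 0.07426 g = 74.26 mg

gellan gum 3.08 g; agar 4.74 g; tryptone 4.46 g; EDTA disodium salt 74.26 mg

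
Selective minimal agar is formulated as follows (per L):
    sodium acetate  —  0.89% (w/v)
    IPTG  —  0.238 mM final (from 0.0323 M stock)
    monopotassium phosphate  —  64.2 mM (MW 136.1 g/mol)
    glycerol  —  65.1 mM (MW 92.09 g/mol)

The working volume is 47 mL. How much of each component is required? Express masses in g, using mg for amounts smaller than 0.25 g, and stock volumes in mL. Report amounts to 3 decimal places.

sodium acetate 0.418 g; IPTG 0.346 mL; monopotassium phosphate 0.411 g; glycerol 0.282 g

Scale factor relative to 1 L: 0.047.
sodium acetate: 0.89 g per 100 mL × 47 mL ÷ 100 = 0.418 g
IPTG: C1V1 = C2V2 → 0.238 mM × 47 mL ÷ 32.3 mM = 0.346 mL
monopotassium phosphate: 64.2 mmol/L × 136.1 g/mol × 0.047 L ÷ 1000 = 0.411 g
glycerol: 65.1 mmol/L × 92.09 g/mol × 0.047 L ÷ 1000 = 0.282 g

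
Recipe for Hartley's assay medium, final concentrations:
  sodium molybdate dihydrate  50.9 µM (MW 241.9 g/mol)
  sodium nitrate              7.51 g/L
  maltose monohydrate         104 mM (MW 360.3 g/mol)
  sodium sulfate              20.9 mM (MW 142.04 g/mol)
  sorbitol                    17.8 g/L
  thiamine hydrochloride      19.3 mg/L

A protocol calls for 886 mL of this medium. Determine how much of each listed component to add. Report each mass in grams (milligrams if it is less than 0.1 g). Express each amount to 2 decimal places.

sodium molybdate dihydrate 10.91 mg; sodium nitrate 6.65 g; maltose monohydrate 33.20 g; sodium sulfate 2.63 g; sorbitol 15.77 g; thiamine hydrochloride 17.10 mg

Target volume = 886 mL = 0.886 L.
sodium molybdate dihydrate: 50.9 µmol/L × 241.9 g/mol × 0.886 L ÷ 1000 = 10.91 mg
sodium nitrate: 7.51 g/L × 0.886 L = 6.65 g
maltose monohydrate: 104 mmol/L × 360.3 g/mol × 0.886 L ÷ 1000 = 33.20 g
sodium sulfate: 20.9 mmol/L × 142.04 g/mol × 0.886 L ÷ 1000 = 2.63 g
sorbitol: 17.8 g/L × 0.886 L = 15.77 g
thiamine hydrochloride: 19.3 mg/L × 0.886 L = 17.10 mg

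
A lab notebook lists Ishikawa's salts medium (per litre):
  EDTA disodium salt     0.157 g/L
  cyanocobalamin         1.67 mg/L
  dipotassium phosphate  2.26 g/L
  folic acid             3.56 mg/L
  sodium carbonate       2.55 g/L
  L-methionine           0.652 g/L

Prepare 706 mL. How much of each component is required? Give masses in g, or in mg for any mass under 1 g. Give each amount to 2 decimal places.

Working volume: 706 mL = 0.706 L.
EDTA disodium salt: 0.157 g/L × 0.706 L = 0.110842 g = 110.84 mg
cyanocobalamin: 1.67 mg/L × 0.706 L = 1.18 mg
dipotassium phosphate: 2.26 g/L × 0.706 L = 1.60 g
folic acid: 3.56 mg/L × 0.706 L = 2.51 mg
sodium carbonate: 2.55 g/L × 0.706 L = 1.80 g
L-methionine: 0.652 g/L × 0.706 L = 0.460312 g = 460.31 mg

EDTA disodium salt 110.84 mg; cyanocobalamin 1.18 mg; dipotassium phosphate 1.60 g; folic acid 2.51 mg; sodium carbonate 1.80 g; L-methionine 460.31 mg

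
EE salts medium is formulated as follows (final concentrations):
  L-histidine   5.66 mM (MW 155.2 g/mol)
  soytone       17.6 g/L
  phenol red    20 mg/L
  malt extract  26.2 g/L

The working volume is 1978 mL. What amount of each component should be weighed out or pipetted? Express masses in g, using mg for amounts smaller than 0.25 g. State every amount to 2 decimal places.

L-histidine 1.74 g; soytone 34.81 g; phenol red 39.56 mg; malt extract 51.82 g

Scale factor relative to 1 L: 1.978.
L-histidine: 5.66 mmol/L × 155.2 g/mol × 1.978 L ÷ 1000 = 1.74 g
soytone: 17.6 g/L × 1.978 L = 34.81 g
phenol red: 20 mg/L × 1.978 L = 39.56 mg
malt extract: 26.2 g/L × 1.978 L = 51.82 g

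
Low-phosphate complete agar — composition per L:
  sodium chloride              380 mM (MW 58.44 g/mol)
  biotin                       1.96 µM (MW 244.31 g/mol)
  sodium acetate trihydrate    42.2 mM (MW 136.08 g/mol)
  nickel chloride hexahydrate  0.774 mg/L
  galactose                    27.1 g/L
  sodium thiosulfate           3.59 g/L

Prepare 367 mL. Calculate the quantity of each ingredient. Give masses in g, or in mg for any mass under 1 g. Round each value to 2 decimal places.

sodium chloride 8.15 g; biotin 0.18 mg; sodium acetate trihydrate 2.11 g; nickel chloride hexahydrate 0.28 mg; galactose 9.95 g; sodium thiosulfate 1.32 g

Scale factor relative to 1 L: 0.367.
sodium chloride: 380 mmol/L × 58.44 g/mol × 0.367 L ÷ 1000 = 8.15 g
biotin: 1.96 µmol/L × 244.31 g/mol × 0.367 L ÷ 1000 = 0.18 mg
sodium acetate trihydrate: 42.2 mmol/L × 136.08 g/mol × 0.367 L ÷ 1000 = 2.11 g
nickel chloride hexahydrate: 0.774 mg/L × 0.367 L = 0.28 mg
galactose: 27.1 g/L × 0.367 L = 9.95 g
sodium thiosulfate: 3.59 g/L × 0.367 L = 1.32 g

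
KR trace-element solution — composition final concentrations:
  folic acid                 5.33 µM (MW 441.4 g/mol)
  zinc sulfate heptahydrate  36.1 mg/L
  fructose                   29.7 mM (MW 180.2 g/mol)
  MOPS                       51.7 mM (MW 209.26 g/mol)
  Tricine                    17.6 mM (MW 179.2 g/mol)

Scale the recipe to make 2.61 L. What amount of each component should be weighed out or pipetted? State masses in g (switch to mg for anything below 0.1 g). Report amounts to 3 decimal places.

Scale factor relative to 1 L: 2.61.
folic acid: 5.33 µmol/L × 441.4 g/mol × 2.61 L ÷ 1000 = 6.140 mg
zinc sulfate heptahydrate: 36.1 mg/L × 2.61 L = 94.221 mg
fructose: 29.7 mmol/L × 180.2 g/mol × 2.61 L ÷ 1000 = 13.969 g
MOPS: 51.7 mmol/L × 209.26 g/mol × 2.61 L ÷ 1000 = 28.237 g
Tricine: 17.6 mmol/L × 179.2 g/mol × 2.61 L ÷ 1000 = 8.232 g

folic acid 6.140 mg; zinc sulfate heptahydrate 94.221 mg; fructose 13.969 g; MOPS 28.237 g; Tricine 8.232 g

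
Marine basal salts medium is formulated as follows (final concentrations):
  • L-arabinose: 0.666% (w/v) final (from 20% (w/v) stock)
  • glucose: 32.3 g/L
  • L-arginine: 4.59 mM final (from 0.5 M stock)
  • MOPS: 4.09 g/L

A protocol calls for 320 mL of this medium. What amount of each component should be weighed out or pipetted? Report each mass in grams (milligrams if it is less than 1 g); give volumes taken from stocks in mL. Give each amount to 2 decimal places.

Working volume: 320 mL = 0.32 L.
L-arabinose: V = C2·V2/C1 = 0.666% ÷ 20% × 320 mL = 10.66 mL
glucose: 32.3 g/L × 0.32 L = 10.34 g
L-arginine: V = C2·V2/C1 = 4.59 mM × 320 mL ÷ 500 mM = 2.94 mL
MOPS: 4.09 g/L × 0.32 L = 1.31 g

L-arabinose 10.66 mL; glucose 10.34 g; L-arginine 2.94 mL; MOPS 1.31 g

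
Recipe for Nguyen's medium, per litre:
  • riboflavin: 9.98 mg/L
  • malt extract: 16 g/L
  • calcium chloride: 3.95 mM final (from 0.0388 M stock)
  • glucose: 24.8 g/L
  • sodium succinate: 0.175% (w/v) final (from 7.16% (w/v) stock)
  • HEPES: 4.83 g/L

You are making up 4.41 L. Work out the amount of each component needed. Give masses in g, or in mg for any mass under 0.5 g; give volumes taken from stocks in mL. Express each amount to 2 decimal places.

Working volume: 4.41 L.
riboflavin: 9.98 mg/L × 4.41 L = 44.01 mg
malt extract: 16 g/L × 4.41 L = 70.56 g
calcium chloride: V = C2·V2/C1 = 3.95 mM × 4410 mL ÷ 38.8 mM = 448.96 mL
glucose: 24.8 g/L × 4.41 L = 109.37 g
sodium succinate: C1V1 = C2V2 → 0.175% ÷ 7.16% × 4410 mL = 107.79 mL
HEPES: 4.83 g/L × 4.41 L = 21.30 g

riboflavin 44.01 mg; malt extract 70.56 g; calcium chloride 448.96 mL; glucose 109.37 g; sodium succinate 107.79 mL; HEPES 21.30 g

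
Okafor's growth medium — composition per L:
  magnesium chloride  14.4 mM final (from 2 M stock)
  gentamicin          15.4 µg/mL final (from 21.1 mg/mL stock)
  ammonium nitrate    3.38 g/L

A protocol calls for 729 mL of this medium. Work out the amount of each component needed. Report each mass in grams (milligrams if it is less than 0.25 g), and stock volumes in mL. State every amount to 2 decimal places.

magnesium chloride 5.25 mL; gentamicin 0.53 mL; ammonium nitrate 2.46 g

Working volume: 729 mL = 0.729 L.
magnesium chloride: dilute stock: 14.4 mM × 729 mL ÷ 2000 mM = 5.25 mL
gentamicin: C1V1 = C2V2 → 15.4 µg/mL × 729 mL ÷ 21100 µg/mL = 0.53 mL
ammonium nitrate: 3.38 g/L × 0.729 L = 2.46 g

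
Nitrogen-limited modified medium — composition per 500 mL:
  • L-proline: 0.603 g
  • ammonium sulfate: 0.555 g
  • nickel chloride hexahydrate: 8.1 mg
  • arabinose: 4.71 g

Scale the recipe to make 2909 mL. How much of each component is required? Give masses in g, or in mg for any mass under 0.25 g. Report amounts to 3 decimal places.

L-proline 3.508 g; ammonium sulfate 3.229 g; nickel chloride hexahydrate 47.126 mg; arabinose 27.403 g

Scale factor = 2909 mL / 500 mL = 5.818.
L-proline: 0.603 g × (2909 mL / 500 mL) = 3.508 g
ammonium sulfate: 0.555 g × (2909 mL / 500 mL) = 3.229 g
nickel chloride hexahydrate: 8.1 mg × (2909 mL / 500 mL) = 47.126 mg
arabinose: 4.71 g × (2909 mL / 500 mL) = 27.403 g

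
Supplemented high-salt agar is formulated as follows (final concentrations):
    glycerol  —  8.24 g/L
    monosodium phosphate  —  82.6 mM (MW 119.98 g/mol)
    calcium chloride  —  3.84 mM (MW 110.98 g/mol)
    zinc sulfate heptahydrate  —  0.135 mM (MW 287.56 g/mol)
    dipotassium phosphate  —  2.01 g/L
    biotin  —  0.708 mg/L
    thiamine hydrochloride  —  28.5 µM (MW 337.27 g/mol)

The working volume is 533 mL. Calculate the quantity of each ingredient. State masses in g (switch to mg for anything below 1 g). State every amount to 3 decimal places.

glycerol 4.392 g; monosodium phosphate 5.282 g; calcium chloride 227.145 mg; zinc sulfate heptahydrate 20.691 mg; dipotassium phosphate 1.071 g; biotin 0.377 mg; thiamine hydrochloride 5.123 mg

Working volume: 533 mL = 0.533 L.
glycerol: 8.24 g/L × 0.533 L = 4.392 g
monosodium phosphate: 82.6 mmol/L × 119.98 g/mol × 0.533 L ÷ 1000 = 5.282 g
calcium chloride: 3.84 mmol/L × 110.98 mg/mmol × 0.533 L = 227.145 mg
zinc sulfate heptahydrate: 0.135 mmol/L × 287.56 mg/mmol × 0.533 L = 20.691 mg
dipotassium phosphate: 2.01 g/L × 0.533 L = 1.071 g
biotin: 0.708 mg/L × 0.533 L = 0.377 mg
thiamine hydrochloride: 28.5 µmol/L × 337.27 g/mol × 0.533 L ÷ 1000 = 5.123 mg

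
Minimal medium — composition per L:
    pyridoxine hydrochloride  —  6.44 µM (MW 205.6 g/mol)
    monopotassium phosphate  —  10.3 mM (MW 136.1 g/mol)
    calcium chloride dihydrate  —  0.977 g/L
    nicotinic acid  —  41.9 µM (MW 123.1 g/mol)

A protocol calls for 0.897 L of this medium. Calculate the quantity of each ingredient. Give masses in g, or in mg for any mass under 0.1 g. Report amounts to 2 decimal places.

pyridoxine hydrochloride 1.19 mg; monopotassium phosphate 1.26 g; calcium chloride dihydrate 0.88 g; nicotinic acid 4.63 mg

Scale factor relative to 1 L: 0.897.
pyridoxine hydrochloride: 6.44 µmol/L × 205.6 g/mol × 0.897 L ÷ 1000 = 1.19 mg
monopotassium phosphate: 10.3 mmol/L × 136.1 g/mol × 0.897 L ÷ 1000 = 1.26 g
calcium chloride dihydrate: 0.977 g/L × 0.897 L = 0.88 g
nicotinic acid: 41.9 µmol/L × 123.1 g/mol × 0.897 L ÷ 1000 = 4.63 mg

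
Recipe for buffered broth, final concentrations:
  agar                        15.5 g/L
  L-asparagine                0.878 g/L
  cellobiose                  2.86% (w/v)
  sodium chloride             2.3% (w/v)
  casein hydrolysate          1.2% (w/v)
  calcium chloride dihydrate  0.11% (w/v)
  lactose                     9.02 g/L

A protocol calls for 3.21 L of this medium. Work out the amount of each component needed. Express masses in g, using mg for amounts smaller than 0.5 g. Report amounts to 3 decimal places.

Scale factor relative to 1 L: 3.21.
agar: 15.5 g/L × 3.21 L = 49.755 g
L-asparagine: 0.878 g/L × 3.21 L = 2.818 g
cellobiose: 2.86 g per 100 mL × 3210 mL ÷ 100 = 91.806 g
sodium chloride: 2.3 g per 100 mL × 3210 mL ÷ 100 = 73.830 g
casein hydrolysate: 1.2% w/v = 12 g/L → 12 × 3.21 L = 38.520 g
calcium chloride dihydrate: 0.11 g per 100 mL × 3210 mL ÷ 100 = 3.531 g
lactose: 9.02 g/L × 3.21 L = 28.954 g

agar 49.755 g; L-asparagine 2.818 g; cellobiose 91.806 g; sodium chloride 73.830 g; casein hydrolysate 38.520 g; calcium chloride dihydrate 3.531 g; lactose 28.954 g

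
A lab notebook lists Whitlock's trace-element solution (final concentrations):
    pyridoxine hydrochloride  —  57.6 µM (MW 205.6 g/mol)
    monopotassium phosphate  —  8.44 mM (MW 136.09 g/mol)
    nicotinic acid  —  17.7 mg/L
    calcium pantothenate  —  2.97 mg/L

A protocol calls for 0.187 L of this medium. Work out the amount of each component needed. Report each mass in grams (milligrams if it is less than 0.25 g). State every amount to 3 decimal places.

Scale factor relative to 1 L: 0.187.
pyridoxine hydrochloride: 57.6 µmol/L × 205.6 g/mol × 0.187 L ÷ 1000 = 2.215 mg
monopotassium phosphate: 8.44 mmol/L × 136.09 mg/mmol × 0.187 L = 214.788 mg
nicotinic acid: 17.7 mg/L × 0.187 L = 3.310 mg
calcium pantothenate: 2.97 mg/L × 0.187 L = 0.555 mg

pyridoxine hydrochloride 2.215 mg; monopotassium phosphate 214.788 mg; nicotinic acid 3.310 mg; calcium pantothenate 0.555 mg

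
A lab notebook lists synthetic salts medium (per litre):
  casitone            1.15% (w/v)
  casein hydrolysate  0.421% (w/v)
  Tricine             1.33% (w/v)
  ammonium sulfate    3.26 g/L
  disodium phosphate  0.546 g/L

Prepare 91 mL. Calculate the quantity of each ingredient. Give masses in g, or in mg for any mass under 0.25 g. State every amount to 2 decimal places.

casitone 1.05 g; casein hydrolysate 0.38 g; Tricine 1.21 g; ammonium sulfate 0.30 g; disodium phosphate 49.69 mg

Scale factor relative to 1 L: 0.091.
casitone: 1.15 g per 100 mL × 91 mL ÷ 100 = 1.05 g
casein hydrolysate: 0.421 g per 100 mL × 91 mL ÷ 100 = 0.38 g
Tricine: 1.33 g per 100 mL × 91 mL ÷ 100 = 1.21 g
ammonium sulfate: 3.26 g/L × 0.091 L = 0.30 g
disodium phosphate: 0.546 g/L × 0.091 L = 0.049686 g = 49.69 mg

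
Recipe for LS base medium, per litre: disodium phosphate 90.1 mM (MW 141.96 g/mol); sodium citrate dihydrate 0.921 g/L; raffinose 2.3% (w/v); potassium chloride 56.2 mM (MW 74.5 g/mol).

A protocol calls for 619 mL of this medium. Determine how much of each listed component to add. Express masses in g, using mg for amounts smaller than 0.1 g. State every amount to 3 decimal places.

Working volume: 619 mL = 0.619 L.
disodium phosphate: 90.1 mmol/L × 141.96 g/mol × 0.619 L ÷ 1000 = 7.917 g
sodium citrate dihydrate: 0.921 g/L × 0.619 L = 0.570 g
raffinose: 2.3% w/v = 23 g/L → 23 × 0.619 L = 14.237 g
potassium chloride: 56.2 mmol/L × 74.5 g/mol × 0.619 L ÷ 1000 = 2.592 g

disodium phosphate 7.917 g; sodium citrate dihydrate 0.570 g; raffinose 14.237 g; potassium chloride 2.592 g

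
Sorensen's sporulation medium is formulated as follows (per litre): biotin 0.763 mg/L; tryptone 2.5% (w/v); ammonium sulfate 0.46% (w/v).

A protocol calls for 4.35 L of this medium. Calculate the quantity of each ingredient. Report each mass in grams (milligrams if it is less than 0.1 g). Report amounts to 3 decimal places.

biotin 3.319 mg; tryptone 108.750 g; ammonium sulfate 20.010 g

Working volume: 4.35 L.
biotin: 0.763 mg/L × 4.35 L = 3.319 mg
tryptone: 2.5% w/v = 25 g/L → 25 × 4.35 L = 108.750 g
ammonium sulfate: 0.46 g per 100 mL × 4350 mL ÷ 100 = 20.010 g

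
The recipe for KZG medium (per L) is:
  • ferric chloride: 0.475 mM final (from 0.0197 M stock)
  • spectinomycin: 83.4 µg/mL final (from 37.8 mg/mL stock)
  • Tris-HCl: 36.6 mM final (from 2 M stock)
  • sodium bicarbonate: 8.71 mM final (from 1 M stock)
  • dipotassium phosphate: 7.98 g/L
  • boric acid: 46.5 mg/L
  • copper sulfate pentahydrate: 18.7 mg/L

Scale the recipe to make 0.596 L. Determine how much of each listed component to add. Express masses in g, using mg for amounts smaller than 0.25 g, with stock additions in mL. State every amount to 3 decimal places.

ferric chloride 14.371 mL; spectinomycin 1.315 mL; Tris-HCl 10.907 mL; sodium bicarbonate 5.191 mL; dipotassium phosphate 4.756 g; boric acid 27.714 mg; copper sulfate pentahydrate 11.145 mg

Scale factor relative to 1 L: 0.596.
ferric chloride: V = C2·V2/C1 = 0.475 mM × 596 mL ÷ 19.7 mM = 14.371 mL
spectinomycin: dilute stock: 83.4 µg/mL × 596 mL ÷ 37800 µg/mL = 1.315 mL
Tris-HCl: dilute stock: 36.6 mM × 596 mL ÷ 2000 mM = 10.907 mL
sodium bicarbonate: C1V1 = C2V2 → 8.71 mM × 596 mL ÷ 1000 mM = 5.191 mL
dipotassium phosphate: 7.98 g/L × 0.596 L = 4.756 g
boric acid: 46.5 mg/L × 0.596 L = 27.714 mg
copper sulfate pentahydrate: 18.7 mg/L × 0.596 L = 11.145 mg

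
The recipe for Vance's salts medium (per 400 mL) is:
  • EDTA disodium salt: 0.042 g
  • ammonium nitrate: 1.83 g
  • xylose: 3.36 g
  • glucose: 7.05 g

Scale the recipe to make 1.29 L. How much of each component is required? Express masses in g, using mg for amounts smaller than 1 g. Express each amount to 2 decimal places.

Ratio of target to recipe volume: 1290 / 400 = 3.225.
EDTA disodium salt: 0.042 g × (1290 mL / 400 mL) = 0.13545 g = 135.45 mg
ammonium nitrate: 1.83 g × (1290 mL / 400 mL) = 5.90 g
xylose: 3.36 g × (1290 mL / 400 mL) = 10.84 g
glucose: 7.05 g × (1290 mL / 400 mL) = 22.74 g

EDTA disodium salt 135.45 mg; ammonium nitrate 5.90 g; xylose 10.84 g; glucose 22.74 g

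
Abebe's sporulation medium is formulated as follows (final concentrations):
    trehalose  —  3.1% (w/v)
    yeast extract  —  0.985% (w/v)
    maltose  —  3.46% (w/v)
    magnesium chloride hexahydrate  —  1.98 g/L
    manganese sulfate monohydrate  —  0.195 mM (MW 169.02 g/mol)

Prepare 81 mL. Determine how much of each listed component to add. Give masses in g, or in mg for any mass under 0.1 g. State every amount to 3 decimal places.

trehalose 2.511 g; yeast extract 0.798 g; maltose 2.803 g; magnesium chloride hexahydrate 0.160 g; manganese sulfate monohydrate 2.670 mg

Target volume = 81 mL = 0.081 L.
trehalose: 3.1% w/v = 31 g/L → 31 × 0.081 L = 2.511 g
yeast extract: 0.985% w/v = 9.85 g/L → 9.85 × 0.081 L = 0.798 g
maltose: 3.46 g per 100 mL × 81 mL ÷ 100 = 2.803 g
magnesium chloride hexahydrate: 1.98 g/L × 0.081 L = 0.160 g
manganese sulfate monohydrate: 0.195 mmol/L × 169.02 mg/mmol × 0.081 L = 2.670 mg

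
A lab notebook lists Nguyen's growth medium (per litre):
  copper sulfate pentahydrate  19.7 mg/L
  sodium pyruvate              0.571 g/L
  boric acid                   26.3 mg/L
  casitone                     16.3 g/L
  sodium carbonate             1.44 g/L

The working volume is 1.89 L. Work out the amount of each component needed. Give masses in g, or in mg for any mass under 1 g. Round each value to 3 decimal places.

copper sulfate pentahydrate 37.233 mg; sodium pyruvate 1.079 g; boric acid 49.707 mg; casitone 30.807 g; sodium carbonate 2.722 g

Working volume: 1.89 L.
copper sulfate pentahydrate: 19.7 mg/L × 1.89 L = 37.233 mg
sodium pyruvate: 0.571 g/L × 1.89 L = 1.079 g
boric acid: 26.3 mg/L × 1.89 L = 49.707 mg
casitone: 16.3 g/L × 1.89 L = 30.807 g
sodium carbonate: 1.44 g/L × 1.89 L = 2.722 g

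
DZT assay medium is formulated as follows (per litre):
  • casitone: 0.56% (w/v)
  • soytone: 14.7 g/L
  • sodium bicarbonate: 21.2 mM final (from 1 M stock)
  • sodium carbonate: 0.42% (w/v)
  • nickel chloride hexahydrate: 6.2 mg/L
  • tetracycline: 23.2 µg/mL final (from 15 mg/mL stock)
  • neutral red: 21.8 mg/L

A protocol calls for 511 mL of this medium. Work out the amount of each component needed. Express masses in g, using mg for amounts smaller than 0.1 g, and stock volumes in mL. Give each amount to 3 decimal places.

casitone 2.862 g; soytone 7.512 g; sodium bicarbonate 10.833 mL; sodium carbonate 2.146 g; nickel chloride hexahydrate 3.168 mg; tetracycline 0.790 mL; neutral red 11.140 mg

Working volume: 511 mL = 0.511 L.
casitone: 0.56 g per 100 mL × 511 mL ÷ 100 = 2.862 g
soytone: 14.7 g/L × 0.511 L = 7.512 g
sodium bicarbonate: dilute stock: 21.2 mM × 511 mL ÷ 1000 mM = 10.833 mL
sodium carbonate: 0.42 g per 100 mL × 511 mL ÷ 100 = 2.146 g
nickel chloride hexahydrate: 6.2 mg/L × 0.511 L = 3.168 mg
tetracycline: dilute stock: 23.2 µg/mL × 511 mL ÷ 15000 µg/mL = 0.790 mL
neutral red: 21.8 mg/L × 0.511 L = 11.140 mg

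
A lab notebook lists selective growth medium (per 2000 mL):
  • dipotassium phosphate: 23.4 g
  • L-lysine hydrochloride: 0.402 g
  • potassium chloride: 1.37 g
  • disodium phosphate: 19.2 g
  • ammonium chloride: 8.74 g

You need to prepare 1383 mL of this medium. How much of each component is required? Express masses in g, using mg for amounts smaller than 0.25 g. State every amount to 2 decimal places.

dipotassium phosphate 16.18 g; L-lysine hydrochloride 0.28 g; potassium chloride 0.95 g; disodium phosphate 13.28 g; ammonium chloride 6.04 g

Scale factor = 1383 mL / 2000 mL = 0.6915.
dipotassium phosphate: 23.4 g × (1383 mL / 2000 mL) = 16.18 g
L-lysine hydrochloride: 0.402 g × (1383 mL / 2000 mL) = 0.28 g
potassium chloride: 1.37 g × (1383 mL / 2000 mL) = 0.95 g
disodium phosphate: 19.2 g × (1383 mL / 2000 mL) = 13.28 g
ammonium chloride: 8.74 g × (1383 mL / 2000 mL) = 6.04 g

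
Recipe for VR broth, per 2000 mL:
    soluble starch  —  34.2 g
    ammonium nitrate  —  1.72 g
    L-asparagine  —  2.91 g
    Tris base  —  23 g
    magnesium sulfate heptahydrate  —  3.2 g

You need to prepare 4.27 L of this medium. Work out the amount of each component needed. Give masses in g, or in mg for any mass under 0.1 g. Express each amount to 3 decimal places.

Scale factor = 4270 mL / 2000 mL = 2.135.
soluble starch: 34.2 g × (4270 mL / 2000 mL) = 73.017 g
ammonium nitrate: 1.72 g × (4270 mL / 2000 mL) = 3.672 g
L-asparagine: 2.91 g × (4270 mL / 2000 mL) = 6.213 g
Tris base: 23 g × (4270 mL / 2000 mL) = 49.105 g
magnesium sulfate heptahydrate: 3.2 g × (4270 mL / 2000 mL) = 6.832 g

soluble starch 73.017 g; ammonium nitrate 3.672 g; L-asparagine 6.213 g; Tris base 49.105 g; magnesium sulfate heptahydrate 6.832 g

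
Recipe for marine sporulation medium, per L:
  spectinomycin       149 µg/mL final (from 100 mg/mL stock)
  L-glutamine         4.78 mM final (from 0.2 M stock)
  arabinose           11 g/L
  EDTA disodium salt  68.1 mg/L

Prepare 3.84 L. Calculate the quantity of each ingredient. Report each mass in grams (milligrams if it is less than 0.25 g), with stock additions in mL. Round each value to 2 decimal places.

Working volume: 3.84 L.
spectinomycin: dilute stock: 149 µg/mL × 3840 mL ÷ 100000 µg/mL = 5.72 mL
L-glutamine: V = C2·V2/C1 = 4.78 mM × 3840 mL ÷ 200 mM = 91.78 mL
arabinose: 11 g/L × 3.84 L = 42.24 g
EDTA disodium salt: 68.1 mg/L × 3.84 L = 261.504 mg = 0.26 g

spectinomycin 5.72 mL; L-glutamine 91.78 mL; arabinose 42.24 g; EDTA disodium salt 0.26 g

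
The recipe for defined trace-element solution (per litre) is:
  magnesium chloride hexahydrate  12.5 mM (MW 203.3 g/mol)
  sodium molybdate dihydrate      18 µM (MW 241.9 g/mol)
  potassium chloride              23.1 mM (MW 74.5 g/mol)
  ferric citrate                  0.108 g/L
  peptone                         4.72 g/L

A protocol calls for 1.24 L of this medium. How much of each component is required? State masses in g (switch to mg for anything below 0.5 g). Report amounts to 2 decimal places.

Scale factor relative to 1 L: 1.24.
magnesium chloride hexahydrate: 12.5 mmol/L × 203.3 g/mol × 1.24 L ÷ 1000 = 3.15 g
sodium molybdate dihydrate: 18 µmol/L × 241.9 g/mol × 1.24 L ÷ 1000 = 5.40 mg
potassium chloride: 23.1 mmol/L × 74.5 g/mol × 1.24 L ÷ 1000 = 2.13 g
ferric citrate: 0.108 g/L × 1.24 L = 0.13392 g = 133.92 mg
peptone: 4.72 g/L × 1.24 L = 5.85 g

magnesium chloride hexahydrate 3.15 g; sodium molybdate dihydrate 5.40 mg; potassium chloride 2.13 g; ferric citrate 133.92 mg; peptone 5.85 g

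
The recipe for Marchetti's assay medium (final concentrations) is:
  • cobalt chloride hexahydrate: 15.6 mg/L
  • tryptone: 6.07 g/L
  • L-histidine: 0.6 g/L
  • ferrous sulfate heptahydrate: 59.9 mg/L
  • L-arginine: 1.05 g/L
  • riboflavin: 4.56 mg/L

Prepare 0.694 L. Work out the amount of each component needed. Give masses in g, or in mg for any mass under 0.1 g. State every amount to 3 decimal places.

cobalt chloride hexahydrate 10.826 mg; tryptone 4.213 g; L-histidine 0.416 g; ferrous sulfate heptahydrate 41.571 mg; L-arginine 0.729 g; riboflavin 3.165 mg

Scale factor relative to 1 L: 0.694.
cobalt chloride hexahydrate: 15.6 mg/L × 0.694 L = 10.826 mg
tryptone: 6.07 g/L × 0.694 L = 4.213 g
L-histidine: 0.6 g/L × 0.694 L = 0.416 g
ferrous sulfate heptahydrate: 59.9 mg/L × 0.694 L = 41.571 mg
L-arginine: 1.05 g/L × 0.694 L = 0.729 g
riboflavin: 4.56 mg/L × 0.694 L = 3.165 mg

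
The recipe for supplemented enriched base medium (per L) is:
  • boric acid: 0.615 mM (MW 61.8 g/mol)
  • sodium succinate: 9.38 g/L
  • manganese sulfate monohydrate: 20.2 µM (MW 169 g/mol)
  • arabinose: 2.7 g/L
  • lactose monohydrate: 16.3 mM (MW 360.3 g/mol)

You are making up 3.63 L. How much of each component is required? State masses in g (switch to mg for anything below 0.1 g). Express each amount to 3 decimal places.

Working volume: 3.63 L.
boric acid: 0.615 mmol/L × 61.8 g/mol × 3.63 L ÷ 1000 = 0.138 g
sodium succinate: 9.38 g/L × 3.63 L = 34.049 g
manganese sulfate monohydrate: 20.2 µmol/L × 169 g/mol × 3.63 L ÷ 1000 = 12.392 mg
arabinose: 2.7 g/L × 3.63 L = 9.801 g
lactose monohydrate: 16.3 mmol/L × 360.3 g/mol × 3.63 L ÷ 1000 = 21.319 g

boric acid 0.138 g; sodium succinate 34.049 g; manganese sulfate monohydrate 12.392 mg; arabinose 9.801 g; lactose monohydrate 21.319 g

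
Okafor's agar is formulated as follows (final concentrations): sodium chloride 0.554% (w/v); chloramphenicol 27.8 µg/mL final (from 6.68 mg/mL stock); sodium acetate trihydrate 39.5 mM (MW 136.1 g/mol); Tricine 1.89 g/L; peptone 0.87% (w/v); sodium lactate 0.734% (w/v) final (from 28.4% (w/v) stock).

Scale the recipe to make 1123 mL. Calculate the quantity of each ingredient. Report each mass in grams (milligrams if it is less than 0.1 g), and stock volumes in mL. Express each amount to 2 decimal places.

sodium chloride 6.22 g; chloramphenicol 4.67 mL; sodium acetate trihydrate 6.04 g; Tricine 2.12 g; peptone 9.77 g; sodium lactate 29.02 mL

Scale factor relative to 1 L: 1.123.
sodium chloride: 0.554% w/v = 5.54 g/L → 5.54 × 1.123 L = 6.22 g
chloramphenicol: dilute stock: 27.8 µg/mL × 1123 mL ÷ 6680 µg/mL = 4.67 mL
sodium acetate trihydrate: 39.5 mmol/L × 136.1 g/mol × 1.123 L ÷ 1000 = 6.04 g
Tricine: 1.89 g/L × 1.123 L = 2.12 g
peptone: 0.87% w/v = 8.7 g/L → 8.7 × 1.123 L = 9.77 g
sodium lactate: dilute stock: 0.734% ÷ 28.4% × 1123 mL = 29.02 mL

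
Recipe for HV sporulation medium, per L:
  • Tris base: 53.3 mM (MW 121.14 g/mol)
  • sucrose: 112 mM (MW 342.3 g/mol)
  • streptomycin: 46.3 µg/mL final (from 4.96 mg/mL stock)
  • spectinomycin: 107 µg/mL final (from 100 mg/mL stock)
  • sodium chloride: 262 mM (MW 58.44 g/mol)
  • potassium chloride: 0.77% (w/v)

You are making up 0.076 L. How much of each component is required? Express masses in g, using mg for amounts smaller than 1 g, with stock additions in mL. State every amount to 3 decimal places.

Scale factor relative to 1 L: 0.076.
Tris base: 53.3 mmol/L × 121.14 mg/mmol × 0.076 L = 490.714 mg
sucrose: 112 mmol/L × 342.3 g/mol × 0.076 L ÷ 1000 = 2.914 g
streptomycin: dilute stock: 46.3 µg/mL × 76 mL ÷ 4960 µg/mL = 0.709 mL
spectinomycin: C1V1 = C2V2 → 107 µg/mL × 76 mL ÷ 100000 µg/mL = 0.081 mL
sodium chloride: 262 mmol/L × 58.44 g/mol × 0.076 L ÷ 1000 = 1.164 g
potassium chloride: 0.77% w/v = 7.7 g/L → 7.7 × 0.076 L = 0.5852 g = 585.200 mg

Tris base 490.714 mg; sucrose 2.914 g; streptomycin 0.709 mL; spectinomycin 0.081 mL; sodium chloride 1.164 g; potassium chloride 585.200 mg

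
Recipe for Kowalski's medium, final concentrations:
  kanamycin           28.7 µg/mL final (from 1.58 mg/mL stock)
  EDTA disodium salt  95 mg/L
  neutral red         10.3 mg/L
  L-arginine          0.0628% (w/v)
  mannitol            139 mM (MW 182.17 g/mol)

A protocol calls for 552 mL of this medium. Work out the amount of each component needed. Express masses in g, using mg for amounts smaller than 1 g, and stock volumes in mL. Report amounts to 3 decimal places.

kanamycin 10.027 mL; EDTA disodium salt 52.440 mg; neutral red 5.686 mg; L-arginine 346.656 mg; mannitol 13.978 g

Scale factor relative to 1 L: 0.552.
kanamycin: dilute stock: 28.7 µg/mL × 552 mL ÷ 1580 µg/mL = 10.027 mL
EDTA disodium salt: 95 mg/L × 0.552 L = 52.440 mg
neutral red: 10.3 mg/L × 0.552 L = 5.686 mg
L-arginine: 0.0628 g per 100 mL × 552 mL ÷ 100 = 0.346656 g = 346.656 mg
mannitol: 139 mmol/L × 182.17 g/mol × 0.552 L ÷ 1000 = 13.978 g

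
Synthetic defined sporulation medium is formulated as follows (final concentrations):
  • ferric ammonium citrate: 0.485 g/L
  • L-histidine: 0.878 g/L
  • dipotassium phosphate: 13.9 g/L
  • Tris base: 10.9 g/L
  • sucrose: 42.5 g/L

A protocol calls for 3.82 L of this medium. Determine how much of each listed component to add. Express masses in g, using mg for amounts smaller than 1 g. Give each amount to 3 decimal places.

Scale factor relative to 1 L: 3.82.
ferric ammonium citrate: 0.485 g/L × 3.82 L = 1.853 g
L-histidine: 0.878 g/L × 3.82 L = 3.354 g
dipotassium phosphate: 13.9 g/L × 3.82 L = 53.098 g
Tris base: 10.9 g/L × 3.82 L = 41.638 g
sucrose: 42.5 g/L × 3.82 L = 162.350 g

ferric ammonium citrate 1.853 g; L-histidine 3.354 g; dipotassium phosphate 53.098 g; Tris base 41.638 g; sucrose 162.350 g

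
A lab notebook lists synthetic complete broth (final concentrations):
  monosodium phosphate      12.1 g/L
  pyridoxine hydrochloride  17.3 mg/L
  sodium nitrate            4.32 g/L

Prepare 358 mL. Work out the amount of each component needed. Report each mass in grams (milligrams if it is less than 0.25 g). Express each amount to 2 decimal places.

Scale factor relative to 1 L: 0.358.
monosodium phosphate: 12.1 g/L × 0.358 L = 4.33 g
pyridoxine hydrochloride: 17.3 mg/L × 0.358 L = 6.19 mg
sodium nitrate: 4.32 g/L × 0.358 L = 1.55 g

monosodium phosphate 4.33 g; pyridoxine hydrochloride 6.19 mg; sodium nitrate 1.55 g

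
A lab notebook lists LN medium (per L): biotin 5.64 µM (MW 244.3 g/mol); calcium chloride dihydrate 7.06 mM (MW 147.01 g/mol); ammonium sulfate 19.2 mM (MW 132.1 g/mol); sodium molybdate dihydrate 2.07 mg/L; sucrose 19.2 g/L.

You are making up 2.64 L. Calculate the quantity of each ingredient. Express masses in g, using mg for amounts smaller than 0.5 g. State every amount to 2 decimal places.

Working volume: 2.64 L.
biotin: 5.64 µmol/L × 244.3 g/mol × 2.64 L ÷ 1000 = 3.64 mg
calcium chloride dihydrate: 7.06 mmol/L × 147.01 g/mol × 2.64 L ÷ 1000 = 2.74 g
ammonium sulfate: 19.2 mmol/L × 132.1 g/mol × 2.64 L ÷ 1000 = 6.70 g
sodium molybdate dihydrate: 2.07 mg/L × 2.64 L = 5.46 mg
sucrose: 19.2 g/L × 2.64 L = 50.69 g

biotin 3.64 mg; calcium chloride dihydrate 2.74 g; ammonium sulfate 6.70 g; sodium molybdate dihydrate 5.46 mg; sucrose 50.69 g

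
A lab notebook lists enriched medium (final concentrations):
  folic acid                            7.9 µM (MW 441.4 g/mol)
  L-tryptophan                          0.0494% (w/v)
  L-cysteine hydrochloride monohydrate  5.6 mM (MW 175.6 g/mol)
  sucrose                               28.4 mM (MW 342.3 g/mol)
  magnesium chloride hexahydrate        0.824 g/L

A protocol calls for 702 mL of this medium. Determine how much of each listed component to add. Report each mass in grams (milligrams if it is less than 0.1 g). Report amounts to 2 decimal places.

folic acid 2.45 mg; L-tryptophan 0.35 g; L-cysteine hydrochloride monohydrate 0.69 g; sucrose 6.82 g; magnesium chloride hexahydrate 0.58 g

Working volume: 702 mL = 0.702 L.
folic acid: 7.9 µmol/L × 441.4 g/mol × 0.702 L ÷ 1000 = 2.45 mg
L-tryptophan: 0.0494 g per 100 mL × 702 mL ÷ 100 = 0.35 g
L-cysteine hydrochloride monohydrate: 5.6 mmol/L × 175.6 g/mol × 0.702 L ÷ 1000 = 0.69 g
sucrose: 28.4 mmol/L × 342.3 g/mol × 0.702 L ÷ 1000 = 6.82 g
magnesium chloride hexahydrate: 0.824 g/L × 0.702 L = 0.58 g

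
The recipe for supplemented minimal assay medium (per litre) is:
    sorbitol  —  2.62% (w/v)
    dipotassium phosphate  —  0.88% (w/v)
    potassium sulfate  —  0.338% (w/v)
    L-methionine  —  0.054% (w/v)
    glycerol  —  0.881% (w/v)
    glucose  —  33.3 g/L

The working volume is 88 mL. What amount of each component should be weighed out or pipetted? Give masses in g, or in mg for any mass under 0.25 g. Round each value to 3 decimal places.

Target volume = 88 mL = 0.088 L.
sorbitol: 2.62% w/v = 26.2 g/L → 26.2 × 0.088 L = 2.306 g
dipotassium phosphate: 0.88% w/v = 8.8 g/L → 8.8 × 0.088 L = 0.774 g
potassium sulfate: 0.338% w/v = 3.38 g/L → 3.38 × 0.088 L = 0.297 g
L-methionine: 0.054 g per 100 mL × 88 mL ÷ 100 = 0.04752 g = 47.520 mg
glycerol: 0.881 g per 100 mL × 88 mL ÷ 100 = 0.775 g
glucose: 33.3 g/L × 0.088 L = 2.930 g

sorbitol 2.306 g; dipotassium phosphate 0.774 g; potassium sulfate 0.297 g; L-methionine 47.520 mg; glycerol 0.775 g; glucose 2.930 g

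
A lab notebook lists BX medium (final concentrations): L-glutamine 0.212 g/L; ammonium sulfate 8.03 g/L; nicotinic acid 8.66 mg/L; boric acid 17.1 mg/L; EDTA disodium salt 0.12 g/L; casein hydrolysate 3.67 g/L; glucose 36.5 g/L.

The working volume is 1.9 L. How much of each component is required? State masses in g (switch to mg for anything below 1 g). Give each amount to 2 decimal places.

Working volume: 1.9 L.
L-glutamine: 0.212 g/L × 1.9 L = 0.4028 g = 402.80 mg
ammonium sulfate: 8.03 g/L × 1.9 L = 15.26 g
nicotinic acid: 8.66 mg/L × 1.9 L = 16.45 mg
boric acid: 17.1 mg/L × 1.9 L = 32.49 mg
EDTA disodium salt: 0.12 g/L × 1.9 L = 0.228 g = 228.00 mg
casein hydrolysate: 3.67 g/L × 1.9 L = 6.97 g
glucose: 36.5 g/L × 1.9 L = 69.35 g

L-glutamine 402.80 mg; ammonium sulfate 15.26 g; nicotinic acid 16.45 mg; boric acid 32.49 mg; EDTA disodium salt 228.00 mg; casein hydrolysate 6.97 g; glucose 69.35 g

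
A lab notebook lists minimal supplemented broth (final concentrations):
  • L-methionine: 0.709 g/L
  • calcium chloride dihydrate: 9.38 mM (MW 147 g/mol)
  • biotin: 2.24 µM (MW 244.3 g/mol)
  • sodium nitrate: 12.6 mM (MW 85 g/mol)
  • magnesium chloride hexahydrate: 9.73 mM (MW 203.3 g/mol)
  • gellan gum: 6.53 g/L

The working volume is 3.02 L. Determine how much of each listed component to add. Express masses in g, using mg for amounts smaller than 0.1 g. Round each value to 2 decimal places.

Working volume: 3.02 L.
L-methionine: 0.709 g/L × 3.02 L = 2.14 g
calcium chloride dihydrate: 9.38 mmol/L × 147 g/mol × 3.02 L ÷ 1000 = 4.16 g
biotin: 2.24 µmol/L × 244.3 g/mol × 3.02 L ÷ 1000 = 1.65 mg
sodium nitrate: 12.6 mmol/L × 85 g/mol × 3.02 L ÷ 1000 = 3.23 g
magnesium chloride hexahydrate: 9.73 mmol/L × 203.3 g/mol × 3.02 L ÷ 1000 = 5.97 g
gellan gum: 6.53 g/L × 3.02 L = 19.72 g

L-methionine 2.14 g; calcium chloride dihydrate 4.16 g; biotin 1.65 mg; sodium nitrate 3.23 g; magnesium chloride hexahydrate 5.97 g; gellan gum 19.72 g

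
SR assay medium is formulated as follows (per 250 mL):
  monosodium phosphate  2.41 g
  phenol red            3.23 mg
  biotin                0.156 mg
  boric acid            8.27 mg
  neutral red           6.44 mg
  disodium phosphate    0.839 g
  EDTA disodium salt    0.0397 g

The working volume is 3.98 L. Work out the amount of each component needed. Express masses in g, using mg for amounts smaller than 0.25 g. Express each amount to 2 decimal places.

monosodium phosphate 38.37 g; phenol red 51.42 mg; biotin 2.48 mg; boric acid 131.66 mg; neutral red 102.52 mg; disodium phosphate 13.36 g; EDTA disodium salt 0.63 g

Scale factor = 3980 mL / 250 mL = 15.92.
monosodium phosphate: 2.41 g × (3980 mL / 250 mL) = 38.37 g
phenol red: 3.23 mg × (3980 mL / 250 mL) = 51.42 mg
biotin: 0.156 mg × (3980 mL / 250 mL) = 2.48 mg
boric acid: 8.27 mg × (3980 mL / 250 mL) = 131.66 mg
neutral red: 6.44 mg × (3980 mL / 250 mL) = 102.52 mg
disodium phosphate: 0.839 g × (3980 mL / 250 mL) = 13.36 g
EDTA disodium salt: 0.0397 g × (3980 mL / 250 mL) = 0.63 g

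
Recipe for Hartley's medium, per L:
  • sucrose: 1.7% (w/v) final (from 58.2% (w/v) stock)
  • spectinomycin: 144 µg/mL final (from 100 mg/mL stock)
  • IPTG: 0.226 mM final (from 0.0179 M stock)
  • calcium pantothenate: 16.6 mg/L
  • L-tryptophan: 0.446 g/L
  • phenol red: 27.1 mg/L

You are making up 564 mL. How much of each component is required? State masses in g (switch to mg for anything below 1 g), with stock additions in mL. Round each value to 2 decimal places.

Scale factor relative to 1 L: 0.564.
sucrose: C1V1 = C2V2 → 1.7% ÷ 58.2% × 564 mL = 16.47 mL
spectinomycin: V = C2·V2/C1 = 144 µg/mL × 564 mL ÷ 100000 µg/mL = 0.81 mL
IPTG: dilute stock: 0.226 mM × 564 mL ÷ 17.9 mM = 7.12 mL
calcium pantothenate: 16.6 mg/L × 0.564 L = 9.36 mg
L-tryptophan: 0.446 g/L × 0.564 L = 0.251544 g = 251.54 mg
phenol red: 27.1 mg/L × 0.564 L = 15.28 mg

sucrose 16.47 mL; spectinomycin 0.81 mL; IPTG 7.12 mL; calcium pantothenate 9.36 mg; L-tryptophan 251.54 mg; phenol red 15.28 mg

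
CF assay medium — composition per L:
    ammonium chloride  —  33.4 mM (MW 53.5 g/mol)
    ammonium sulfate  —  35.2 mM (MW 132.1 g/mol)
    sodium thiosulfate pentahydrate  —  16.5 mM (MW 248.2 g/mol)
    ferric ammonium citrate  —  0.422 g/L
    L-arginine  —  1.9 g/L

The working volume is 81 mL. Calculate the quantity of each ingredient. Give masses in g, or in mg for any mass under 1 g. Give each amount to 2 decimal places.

ammonium chloride 144.74 mg; ammonium sulfate 376.64 mg; sodium thiosulfate pentahydrate 331.72 mg; ferric ammonium citrate 34.18 mg; L-arginine 153.90 mg

Working volume: 81 mL = 0.081 L.
ammonium chloride: 33.4 mmol/L × 53.5 mg/mmol × 0.081 L = 144.74 mg
ammonium sulfate: 35.2 mmol/L × 132.1 mg/mmol × 0.081 L = 376.64 mg
sodium thiosulfate pentahydrate: 16.5 mmol/L × 248.2 mg/mmol × 0.081 L = 331.72 mg
ferric ammonium citrate: 0.422 g/L × 0.081 L = 0.034182 g = 34.18 mg
L-arginine: 1.9 g/L × 0.081 L = 0.1539 g = 153.90 mg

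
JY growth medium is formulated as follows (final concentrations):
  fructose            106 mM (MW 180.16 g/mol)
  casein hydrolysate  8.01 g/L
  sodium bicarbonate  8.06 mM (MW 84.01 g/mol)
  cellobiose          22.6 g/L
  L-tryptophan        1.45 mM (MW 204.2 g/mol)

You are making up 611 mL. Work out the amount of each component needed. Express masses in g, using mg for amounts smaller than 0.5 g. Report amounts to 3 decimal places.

Target volume = 611 mL = 0.611 L.
fructose: 106 mmol/L × 180.16 g/mol × 0.611 L ÷ 1000 = 11.668 g
casein hydrolysate: 8.01 g/L × 0.611 L = 4.894 g
sodium bicarbonate: 8.06 mmol/L × 84.01 mg/mmol × 0.611 L = 413.721 mg
cellobiose: 22.6 g/L × 0.611 L = 13.809 g
L-tryptophan: 1.45 mmol/L × 204.2 mg/mmol × 0.611 L = 180.911 mg

fructose 11.668 g; casein hydrolysate 4.894 g; sodium bicarbonate 413.721 mg; cellobiose 13.809 g; L-tryptophan 180.911 mg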